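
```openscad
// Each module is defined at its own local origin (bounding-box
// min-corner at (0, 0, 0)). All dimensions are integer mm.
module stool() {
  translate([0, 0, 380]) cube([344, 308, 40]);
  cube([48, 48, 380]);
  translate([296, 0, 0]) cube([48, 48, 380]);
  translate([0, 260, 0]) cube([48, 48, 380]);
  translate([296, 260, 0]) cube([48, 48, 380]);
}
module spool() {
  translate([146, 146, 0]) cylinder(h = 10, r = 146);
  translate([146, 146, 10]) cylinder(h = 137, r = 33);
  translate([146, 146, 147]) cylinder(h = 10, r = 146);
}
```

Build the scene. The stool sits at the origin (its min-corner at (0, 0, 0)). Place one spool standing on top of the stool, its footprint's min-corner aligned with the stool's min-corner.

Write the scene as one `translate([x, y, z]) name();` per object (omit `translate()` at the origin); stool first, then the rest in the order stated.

stool();
translate([0, 0, 420]) spool();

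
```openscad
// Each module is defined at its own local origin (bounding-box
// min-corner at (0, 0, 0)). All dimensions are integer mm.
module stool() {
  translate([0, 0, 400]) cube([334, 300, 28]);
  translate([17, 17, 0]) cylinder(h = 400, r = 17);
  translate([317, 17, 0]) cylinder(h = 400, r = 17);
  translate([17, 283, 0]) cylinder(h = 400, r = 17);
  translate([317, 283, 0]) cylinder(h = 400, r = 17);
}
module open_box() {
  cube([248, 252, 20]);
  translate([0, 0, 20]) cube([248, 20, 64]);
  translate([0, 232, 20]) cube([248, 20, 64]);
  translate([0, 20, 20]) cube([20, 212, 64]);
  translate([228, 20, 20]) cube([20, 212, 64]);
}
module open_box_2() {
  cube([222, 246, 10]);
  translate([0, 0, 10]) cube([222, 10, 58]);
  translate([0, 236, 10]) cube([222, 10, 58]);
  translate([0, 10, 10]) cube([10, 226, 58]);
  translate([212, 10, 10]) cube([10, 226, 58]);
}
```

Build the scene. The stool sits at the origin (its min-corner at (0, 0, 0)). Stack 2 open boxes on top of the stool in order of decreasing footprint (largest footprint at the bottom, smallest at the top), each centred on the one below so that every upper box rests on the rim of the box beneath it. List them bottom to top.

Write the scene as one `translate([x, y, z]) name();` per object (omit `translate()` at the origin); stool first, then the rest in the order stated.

stool();
translate([43, 24, 428]) open_box();
translate([56, 27, 512]) open_box_2();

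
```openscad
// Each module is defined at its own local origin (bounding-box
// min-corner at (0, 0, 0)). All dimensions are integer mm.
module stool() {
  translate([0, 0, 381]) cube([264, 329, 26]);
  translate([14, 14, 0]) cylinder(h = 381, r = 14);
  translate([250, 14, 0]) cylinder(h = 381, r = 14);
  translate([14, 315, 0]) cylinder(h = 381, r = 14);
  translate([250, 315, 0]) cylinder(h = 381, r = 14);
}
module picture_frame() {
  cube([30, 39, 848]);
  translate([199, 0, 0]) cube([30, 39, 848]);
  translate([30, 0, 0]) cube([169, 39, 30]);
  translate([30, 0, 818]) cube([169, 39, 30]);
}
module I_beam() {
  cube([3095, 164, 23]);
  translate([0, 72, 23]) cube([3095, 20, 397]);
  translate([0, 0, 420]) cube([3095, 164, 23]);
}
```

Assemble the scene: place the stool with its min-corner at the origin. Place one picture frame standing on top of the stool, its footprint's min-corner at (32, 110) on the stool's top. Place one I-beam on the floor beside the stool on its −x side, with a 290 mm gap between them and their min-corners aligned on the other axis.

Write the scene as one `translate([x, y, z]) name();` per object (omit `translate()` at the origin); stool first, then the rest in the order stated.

stool();
translate([32, 110, 407]) picture_frame();
translate([-3385, 0, 0]) I_beam();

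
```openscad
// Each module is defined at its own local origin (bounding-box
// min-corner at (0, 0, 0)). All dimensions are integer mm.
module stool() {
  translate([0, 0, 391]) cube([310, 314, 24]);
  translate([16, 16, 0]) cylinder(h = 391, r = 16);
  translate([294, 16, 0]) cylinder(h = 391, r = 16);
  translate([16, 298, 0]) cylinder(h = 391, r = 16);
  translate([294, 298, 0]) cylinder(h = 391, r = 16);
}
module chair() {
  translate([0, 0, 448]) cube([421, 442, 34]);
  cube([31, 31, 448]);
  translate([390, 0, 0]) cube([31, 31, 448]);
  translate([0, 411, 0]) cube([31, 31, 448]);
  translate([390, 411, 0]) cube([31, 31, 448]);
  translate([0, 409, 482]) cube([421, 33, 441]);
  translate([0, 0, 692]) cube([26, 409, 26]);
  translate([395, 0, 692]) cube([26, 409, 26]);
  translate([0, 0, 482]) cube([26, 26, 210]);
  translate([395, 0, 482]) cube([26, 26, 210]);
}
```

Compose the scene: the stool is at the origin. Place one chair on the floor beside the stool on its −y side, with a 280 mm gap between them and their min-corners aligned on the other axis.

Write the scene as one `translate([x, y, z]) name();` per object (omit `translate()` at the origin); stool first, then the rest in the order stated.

stool();
translate([0, -722, 0]) chair();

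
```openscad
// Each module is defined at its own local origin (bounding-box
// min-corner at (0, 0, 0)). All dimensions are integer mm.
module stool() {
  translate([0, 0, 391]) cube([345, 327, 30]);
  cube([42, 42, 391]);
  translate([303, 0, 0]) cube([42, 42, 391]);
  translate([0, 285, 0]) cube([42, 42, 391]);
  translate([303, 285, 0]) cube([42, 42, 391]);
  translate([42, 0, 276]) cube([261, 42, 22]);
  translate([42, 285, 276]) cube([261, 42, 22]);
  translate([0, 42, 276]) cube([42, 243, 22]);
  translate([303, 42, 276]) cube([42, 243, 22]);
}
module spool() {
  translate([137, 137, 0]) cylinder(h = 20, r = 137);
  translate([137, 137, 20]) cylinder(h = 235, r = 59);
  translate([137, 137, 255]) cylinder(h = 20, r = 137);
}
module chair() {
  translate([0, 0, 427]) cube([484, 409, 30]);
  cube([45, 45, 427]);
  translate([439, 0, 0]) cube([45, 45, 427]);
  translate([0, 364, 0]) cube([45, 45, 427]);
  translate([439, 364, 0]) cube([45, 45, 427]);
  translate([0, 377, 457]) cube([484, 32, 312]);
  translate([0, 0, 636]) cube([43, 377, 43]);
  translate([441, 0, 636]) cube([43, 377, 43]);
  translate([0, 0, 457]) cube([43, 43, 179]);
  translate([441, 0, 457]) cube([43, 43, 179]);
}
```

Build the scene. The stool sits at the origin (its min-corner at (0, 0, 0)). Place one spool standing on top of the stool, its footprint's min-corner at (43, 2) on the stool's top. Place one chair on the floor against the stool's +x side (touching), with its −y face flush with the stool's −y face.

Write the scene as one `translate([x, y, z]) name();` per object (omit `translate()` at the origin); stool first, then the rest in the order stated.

stool();
translate([43, 2, 421]) spool();
translate([345, 0, 0]) chair();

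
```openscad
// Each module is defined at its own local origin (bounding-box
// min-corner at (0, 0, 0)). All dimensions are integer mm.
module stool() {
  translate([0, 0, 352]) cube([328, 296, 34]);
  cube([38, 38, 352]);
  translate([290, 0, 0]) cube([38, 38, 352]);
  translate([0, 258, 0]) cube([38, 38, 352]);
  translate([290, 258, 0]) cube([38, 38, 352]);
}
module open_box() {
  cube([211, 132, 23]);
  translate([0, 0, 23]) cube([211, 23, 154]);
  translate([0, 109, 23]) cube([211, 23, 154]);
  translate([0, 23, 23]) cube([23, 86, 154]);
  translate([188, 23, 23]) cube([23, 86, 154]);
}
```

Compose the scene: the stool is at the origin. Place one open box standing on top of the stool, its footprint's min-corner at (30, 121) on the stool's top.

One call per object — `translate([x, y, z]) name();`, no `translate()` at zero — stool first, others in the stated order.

stool();
translate([30, 121, 386]) open_box();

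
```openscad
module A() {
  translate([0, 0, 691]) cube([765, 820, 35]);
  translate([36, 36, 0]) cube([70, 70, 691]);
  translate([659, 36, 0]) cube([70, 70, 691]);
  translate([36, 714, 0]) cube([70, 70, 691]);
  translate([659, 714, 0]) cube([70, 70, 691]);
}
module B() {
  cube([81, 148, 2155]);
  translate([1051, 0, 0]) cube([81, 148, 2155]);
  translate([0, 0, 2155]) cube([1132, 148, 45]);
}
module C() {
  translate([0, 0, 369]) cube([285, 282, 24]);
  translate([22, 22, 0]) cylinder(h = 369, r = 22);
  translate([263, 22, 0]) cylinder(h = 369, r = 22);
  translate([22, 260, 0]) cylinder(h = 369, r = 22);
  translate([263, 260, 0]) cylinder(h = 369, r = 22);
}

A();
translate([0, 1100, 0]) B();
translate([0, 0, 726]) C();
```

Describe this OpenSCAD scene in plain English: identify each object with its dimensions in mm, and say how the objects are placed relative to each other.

A is a table: top 765 mm (x) × 820 mm (y), 35 mm thick, upper face at z = 726 mm, on four 70×70 mm square legs, each inset 36 mm from the nearest pair of top edges, running from z = 0 to the bottom of the top.

B is a rectangular door frame: two vertical jambs of 81×148 mm section, 2155 mm tall, with a clear opening 970 mm wide between their inner faces. A header 45 mm tall and 148 mm deep lies on top of the jambs and spans the full outside width.

C is a four-legged stool. The seat is a 285×282×24 mm slab whose top surface is at z = 393 mm; four round legs, each 44 mm in diameter, run from the floor (z = 0) to the underside of the seat, each leg's axis is inset half a diameter from the nearest pair of seat edges (so the leg's bounding box is flush with the corner).

The door frame is on the floor beside the table on its +y side. The stool is on top of the table.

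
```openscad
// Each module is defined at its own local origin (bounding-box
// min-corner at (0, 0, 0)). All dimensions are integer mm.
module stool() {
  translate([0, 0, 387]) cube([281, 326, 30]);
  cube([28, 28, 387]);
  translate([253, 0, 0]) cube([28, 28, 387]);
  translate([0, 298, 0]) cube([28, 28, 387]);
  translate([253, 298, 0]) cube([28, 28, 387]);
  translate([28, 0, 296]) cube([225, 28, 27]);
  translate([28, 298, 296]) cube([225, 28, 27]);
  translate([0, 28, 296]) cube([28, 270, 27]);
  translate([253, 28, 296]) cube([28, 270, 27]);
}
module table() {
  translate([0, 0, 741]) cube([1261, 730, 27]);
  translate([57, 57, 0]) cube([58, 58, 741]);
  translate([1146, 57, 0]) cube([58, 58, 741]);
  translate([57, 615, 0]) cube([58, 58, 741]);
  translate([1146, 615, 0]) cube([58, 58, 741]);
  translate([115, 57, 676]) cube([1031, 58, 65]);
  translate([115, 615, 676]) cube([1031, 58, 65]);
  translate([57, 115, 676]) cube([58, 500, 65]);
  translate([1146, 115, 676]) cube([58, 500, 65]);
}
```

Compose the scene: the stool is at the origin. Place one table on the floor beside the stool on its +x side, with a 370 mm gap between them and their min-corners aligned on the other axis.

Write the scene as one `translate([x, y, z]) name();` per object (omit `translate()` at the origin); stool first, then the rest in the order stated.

stool();
translate([651, 0, 0]) table();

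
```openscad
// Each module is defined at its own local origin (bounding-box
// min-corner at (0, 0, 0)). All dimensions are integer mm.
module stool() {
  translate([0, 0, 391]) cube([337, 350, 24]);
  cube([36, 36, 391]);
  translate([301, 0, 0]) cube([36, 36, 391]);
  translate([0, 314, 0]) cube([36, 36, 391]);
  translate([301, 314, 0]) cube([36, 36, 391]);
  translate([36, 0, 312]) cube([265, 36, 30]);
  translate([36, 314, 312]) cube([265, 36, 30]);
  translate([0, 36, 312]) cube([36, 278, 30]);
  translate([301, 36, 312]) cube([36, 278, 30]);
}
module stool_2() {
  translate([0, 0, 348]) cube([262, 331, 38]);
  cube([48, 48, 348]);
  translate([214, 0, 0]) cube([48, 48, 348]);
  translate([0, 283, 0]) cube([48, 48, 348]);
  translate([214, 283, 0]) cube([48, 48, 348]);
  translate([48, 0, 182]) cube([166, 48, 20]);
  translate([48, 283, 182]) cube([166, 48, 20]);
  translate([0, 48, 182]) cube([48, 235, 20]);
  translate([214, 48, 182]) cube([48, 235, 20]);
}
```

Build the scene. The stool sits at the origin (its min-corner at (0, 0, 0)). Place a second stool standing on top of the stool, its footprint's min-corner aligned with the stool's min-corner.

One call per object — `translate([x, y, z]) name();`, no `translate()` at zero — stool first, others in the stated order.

stool();
translate([0, 0, 415]) stool_2();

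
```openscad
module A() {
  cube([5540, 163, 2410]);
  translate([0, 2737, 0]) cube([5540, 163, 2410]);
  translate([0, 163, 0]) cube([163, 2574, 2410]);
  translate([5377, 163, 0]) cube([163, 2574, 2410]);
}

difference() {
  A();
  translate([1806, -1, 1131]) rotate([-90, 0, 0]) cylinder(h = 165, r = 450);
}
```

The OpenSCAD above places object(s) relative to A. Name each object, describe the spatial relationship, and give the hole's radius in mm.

The subtracted cylinder has r = 450 mm.

A is a house frame. The house frame has a circular hole through its front wall. The hole's radius is 450 mm.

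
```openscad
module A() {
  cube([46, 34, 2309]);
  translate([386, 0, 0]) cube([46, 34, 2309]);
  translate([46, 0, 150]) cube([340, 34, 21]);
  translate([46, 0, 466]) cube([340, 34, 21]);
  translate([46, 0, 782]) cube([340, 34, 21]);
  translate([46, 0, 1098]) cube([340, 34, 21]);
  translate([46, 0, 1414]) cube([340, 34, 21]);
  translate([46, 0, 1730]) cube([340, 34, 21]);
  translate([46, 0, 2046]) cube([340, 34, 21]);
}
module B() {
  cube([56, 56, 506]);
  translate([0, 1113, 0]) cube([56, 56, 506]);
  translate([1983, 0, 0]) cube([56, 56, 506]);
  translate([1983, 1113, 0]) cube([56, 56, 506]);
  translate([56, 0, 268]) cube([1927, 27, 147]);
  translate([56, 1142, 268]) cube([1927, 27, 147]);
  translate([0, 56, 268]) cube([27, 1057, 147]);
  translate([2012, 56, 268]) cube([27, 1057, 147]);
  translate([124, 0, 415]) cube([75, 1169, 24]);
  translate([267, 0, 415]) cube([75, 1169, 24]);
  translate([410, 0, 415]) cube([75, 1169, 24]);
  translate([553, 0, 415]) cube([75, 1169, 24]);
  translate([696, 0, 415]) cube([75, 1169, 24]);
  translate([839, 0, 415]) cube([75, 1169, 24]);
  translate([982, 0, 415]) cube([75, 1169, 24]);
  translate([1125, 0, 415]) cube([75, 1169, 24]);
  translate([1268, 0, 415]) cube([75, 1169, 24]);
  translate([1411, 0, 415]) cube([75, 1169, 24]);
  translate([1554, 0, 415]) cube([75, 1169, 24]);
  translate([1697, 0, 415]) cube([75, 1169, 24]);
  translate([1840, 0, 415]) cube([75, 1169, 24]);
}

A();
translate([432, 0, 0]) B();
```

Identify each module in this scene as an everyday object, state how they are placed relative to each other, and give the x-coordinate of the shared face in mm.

The ladder's +x face and the bed frame's −x face are both at x = 432 mm.

A is a ladder. B is a bed frame. The bed frame is against the ladder's +x side, with their −y faces flush. The x-coordinate of the shared face is 432 mm.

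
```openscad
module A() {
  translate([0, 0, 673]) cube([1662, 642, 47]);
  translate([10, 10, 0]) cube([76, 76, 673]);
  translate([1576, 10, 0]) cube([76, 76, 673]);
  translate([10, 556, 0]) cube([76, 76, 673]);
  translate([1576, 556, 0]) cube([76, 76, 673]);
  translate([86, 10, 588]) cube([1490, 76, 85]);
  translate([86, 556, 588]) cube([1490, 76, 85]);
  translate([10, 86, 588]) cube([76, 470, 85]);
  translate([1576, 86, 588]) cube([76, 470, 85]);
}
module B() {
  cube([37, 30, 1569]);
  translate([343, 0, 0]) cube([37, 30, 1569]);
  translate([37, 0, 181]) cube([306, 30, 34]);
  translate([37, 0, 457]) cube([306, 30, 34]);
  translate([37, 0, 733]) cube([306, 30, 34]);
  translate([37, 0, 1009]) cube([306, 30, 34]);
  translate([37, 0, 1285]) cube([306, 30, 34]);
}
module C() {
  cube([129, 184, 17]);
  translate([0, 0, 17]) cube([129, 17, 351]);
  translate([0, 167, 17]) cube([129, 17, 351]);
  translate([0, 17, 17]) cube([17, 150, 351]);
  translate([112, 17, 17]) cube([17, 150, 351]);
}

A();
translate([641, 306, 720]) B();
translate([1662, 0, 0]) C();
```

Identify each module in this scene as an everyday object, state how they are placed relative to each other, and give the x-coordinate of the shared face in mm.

The table's +x face and the open box's −x face are both at x = 1662 mm.

A is a table. B is a ladder. C is an open box. The ladder is on top of the table, centred. The open box is against the table's +x side, with their −y faces flush. The x-coordinate of the shared face is 1662 mm.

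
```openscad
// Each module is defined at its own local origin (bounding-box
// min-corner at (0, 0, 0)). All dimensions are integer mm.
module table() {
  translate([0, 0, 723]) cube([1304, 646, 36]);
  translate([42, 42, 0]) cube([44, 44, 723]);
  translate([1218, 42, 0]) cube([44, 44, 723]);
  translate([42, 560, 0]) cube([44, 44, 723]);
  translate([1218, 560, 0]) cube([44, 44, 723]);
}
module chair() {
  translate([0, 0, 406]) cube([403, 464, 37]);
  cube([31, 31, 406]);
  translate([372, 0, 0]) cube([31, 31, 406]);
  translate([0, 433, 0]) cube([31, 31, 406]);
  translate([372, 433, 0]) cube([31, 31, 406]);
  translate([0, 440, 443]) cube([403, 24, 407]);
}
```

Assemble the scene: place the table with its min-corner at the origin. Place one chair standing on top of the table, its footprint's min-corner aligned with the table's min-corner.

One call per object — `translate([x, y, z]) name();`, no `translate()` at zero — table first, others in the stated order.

table();
translate([0, 0, 759]) chair();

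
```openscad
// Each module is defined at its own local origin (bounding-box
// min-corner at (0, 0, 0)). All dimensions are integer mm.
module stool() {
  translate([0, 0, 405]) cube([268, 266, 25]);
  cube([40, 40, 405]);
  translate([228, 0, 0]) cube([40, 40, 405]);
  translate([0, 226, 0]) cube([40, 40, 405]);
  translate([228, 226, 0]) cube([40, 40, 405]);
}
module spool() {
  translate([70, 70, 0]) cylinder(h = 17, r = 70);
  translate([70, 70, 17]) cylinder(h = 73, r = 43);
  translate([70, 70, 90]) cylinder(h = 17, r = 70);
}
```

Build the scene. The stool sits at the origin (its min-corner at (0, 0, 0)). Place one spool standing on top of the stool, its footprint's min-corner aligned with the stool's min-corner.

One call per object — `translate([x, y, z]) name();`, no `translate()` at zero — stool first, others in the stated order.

stool();
translate([0, 0, 430]) spool();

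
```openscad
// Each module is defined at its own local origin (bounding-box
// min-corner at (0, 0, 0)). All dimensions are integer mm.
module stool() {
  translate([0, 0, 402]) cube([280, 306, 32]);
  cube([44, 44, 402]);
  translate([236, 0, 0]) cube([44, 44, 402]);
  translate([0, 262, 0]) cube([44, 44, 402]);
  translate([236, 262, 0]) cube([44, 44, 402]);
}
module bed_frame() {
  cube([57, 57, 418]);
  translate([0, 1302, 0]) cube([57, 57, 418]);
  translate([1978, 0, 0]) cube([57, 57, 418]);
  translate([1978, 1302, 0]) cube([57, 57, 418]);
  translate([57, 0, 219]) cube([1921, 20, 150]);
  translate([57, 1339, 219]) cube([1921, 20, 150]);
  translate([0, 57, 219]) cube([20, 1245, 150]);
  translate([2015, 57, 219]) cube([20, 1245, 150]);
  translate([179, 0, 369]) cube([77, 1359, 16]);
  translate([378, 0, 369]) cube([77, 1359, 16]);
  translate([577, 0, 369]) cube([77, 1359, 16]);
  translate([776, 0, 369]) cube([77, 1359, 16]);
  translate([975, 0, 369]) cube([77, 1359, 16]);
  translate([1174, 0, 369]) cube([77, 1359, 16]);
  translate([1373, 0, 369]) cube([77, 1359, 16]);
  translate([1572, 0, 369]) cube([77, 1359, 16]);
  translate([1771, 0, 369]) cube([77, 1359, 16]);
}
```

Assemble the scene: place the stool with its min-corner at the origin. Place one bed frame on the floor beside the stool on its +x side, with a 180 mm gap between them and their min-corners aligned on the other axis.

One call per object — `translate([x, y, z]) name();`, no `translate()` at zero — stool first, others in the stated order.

stool();
translate([460, 0, 0]) bed_frame();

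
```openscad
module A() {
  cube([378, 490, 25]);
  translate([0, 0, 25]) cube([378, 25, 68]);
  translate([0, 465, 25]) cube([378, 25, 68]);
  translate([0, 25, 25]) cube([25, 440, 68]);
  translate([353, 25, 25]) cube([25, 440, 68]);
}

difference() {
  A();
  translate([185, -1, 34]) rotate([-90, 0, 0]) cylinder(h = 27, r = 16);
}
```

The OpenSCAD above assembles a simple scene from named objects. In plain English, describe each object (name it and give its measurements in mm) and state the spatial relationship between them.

A is an open storage box with external size 378×490×93 mm and wall thickness 25 mm (the base is also 25 mm thick). The base covers the whole footprint; the four walls stand on the base, with the y-facing walls full-width and the x-facing walls fitting between their inner faces.

The open box has a circular hole of radius 16 mm through its front wall, centred at (x = 185, z = 34).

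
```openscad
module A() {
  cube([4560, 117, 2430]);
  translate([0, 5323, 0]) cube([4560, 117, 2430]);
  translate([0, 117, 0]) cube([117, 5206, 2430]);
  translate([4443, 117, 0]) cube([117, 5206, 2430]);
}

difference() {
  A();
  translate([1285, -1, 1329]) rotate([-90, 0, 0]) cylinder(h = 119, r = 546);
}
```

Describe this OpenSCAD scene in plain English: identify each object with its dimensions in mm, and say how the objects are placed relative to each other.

A is the wall frame of a small rectangular building: four walls, each 2430 mm tall and 117 mm thick, enclosing a footprint 4560 mm (x) by 5440 mm (y) outside-to-outside, with no floor or roof. The front and back walls (the −y and +y sides) span the full width; the two side walls fit between them.

The house frame has a circular hole of radius 546 mm through its front wall, centred at (x = 1285, z = 1329).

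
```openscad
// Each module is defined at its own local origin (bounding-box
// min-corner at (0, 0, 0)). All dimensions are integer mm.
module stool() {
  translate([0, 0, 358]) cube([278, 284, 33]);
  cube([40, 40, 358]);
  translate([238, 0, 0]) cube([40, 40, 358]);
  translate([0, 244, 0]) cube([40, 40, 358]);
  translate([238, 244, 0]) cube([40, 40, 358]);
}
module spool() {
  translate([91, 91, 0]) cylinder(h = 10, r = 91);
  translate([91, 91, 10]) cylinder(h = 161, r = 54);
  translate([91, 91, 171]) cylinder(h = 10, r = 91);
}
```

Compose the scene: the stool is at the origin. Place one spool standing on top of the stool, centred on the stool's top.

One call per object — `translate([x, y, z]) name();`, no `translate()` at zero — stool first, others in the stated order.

stool();
translate([48, 51, 391]) spool();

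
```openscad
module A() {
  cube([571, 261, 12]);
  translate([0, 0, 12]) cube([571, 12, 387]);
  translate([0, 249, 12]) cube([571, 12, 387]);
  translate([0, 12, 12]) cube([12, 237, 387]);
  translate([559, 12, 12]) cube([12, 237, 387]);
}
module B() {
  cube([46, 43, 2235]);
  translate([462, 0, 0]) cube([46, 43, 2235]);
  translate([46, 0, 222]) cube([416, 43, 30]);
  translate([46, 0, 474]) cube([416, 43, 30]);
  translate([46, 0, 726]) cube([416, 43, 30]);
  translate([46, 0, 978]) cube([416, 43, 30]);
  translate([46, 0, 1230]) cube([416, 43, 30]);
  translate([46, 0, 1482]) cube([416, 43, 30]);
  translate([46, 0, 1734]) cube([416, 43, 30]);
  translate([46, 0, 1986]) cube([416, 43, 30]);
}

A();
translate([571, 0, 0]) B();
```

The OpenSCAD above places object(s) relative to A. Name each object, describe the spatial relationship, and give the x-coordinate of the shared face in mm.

The open box's +x face and the ladder's −x face are both at x = 571 mm.

A is an open box. B is a ladder. The ladder is against the open box's +x side, with their −y faces flush. The x-coordinate of the shared face is 571 mm.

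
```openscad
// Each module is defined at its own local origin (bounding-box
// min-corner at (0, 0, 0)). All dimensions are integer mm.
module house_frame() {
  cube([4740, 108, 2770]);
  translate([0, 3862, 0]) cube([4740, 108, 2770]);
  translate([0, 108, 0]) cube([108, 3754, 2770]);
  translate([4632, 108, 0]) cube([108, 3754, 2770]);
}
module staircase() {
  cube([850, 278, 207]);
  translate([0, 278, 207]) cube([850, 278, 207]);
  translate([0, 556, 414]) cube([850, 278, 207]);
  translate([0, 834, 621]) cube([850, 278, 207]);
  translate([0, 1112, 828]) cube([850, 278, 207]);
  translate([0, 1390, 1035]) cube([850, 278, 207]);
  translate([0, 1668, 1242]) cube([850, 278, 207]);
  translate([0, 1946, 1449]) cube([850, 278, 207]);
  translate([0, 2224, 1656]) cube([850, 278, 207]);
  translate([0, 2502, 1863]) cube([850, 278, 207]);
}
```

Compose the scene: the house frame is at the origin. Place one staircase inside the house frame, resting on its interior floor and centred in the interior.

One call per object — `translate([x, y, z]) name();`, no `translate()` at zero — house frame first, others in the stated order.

house_frame();
translate([1945, 595, 0]) staircase();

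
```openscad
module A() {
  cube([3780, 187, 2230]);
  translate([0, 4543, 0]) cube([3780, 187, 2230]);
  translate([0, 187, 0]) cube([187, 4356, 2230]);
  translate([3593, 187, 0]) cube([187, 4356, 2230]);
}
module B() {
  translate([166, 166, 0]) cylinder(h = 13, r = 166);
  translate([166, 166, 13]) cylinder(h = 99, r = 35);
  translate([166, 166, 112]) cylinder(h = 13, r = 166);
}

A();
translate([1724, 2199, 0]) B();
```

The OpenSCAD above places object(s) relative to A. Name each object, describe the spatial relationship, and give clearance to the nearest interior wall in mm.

A is a house frame. B is a spool. The spool sits inside the house frame, centred. The clearance to the nearest interior wall is 1537 mm.

Clearances: x = 1537, y = 2012; minimum 1537 mm.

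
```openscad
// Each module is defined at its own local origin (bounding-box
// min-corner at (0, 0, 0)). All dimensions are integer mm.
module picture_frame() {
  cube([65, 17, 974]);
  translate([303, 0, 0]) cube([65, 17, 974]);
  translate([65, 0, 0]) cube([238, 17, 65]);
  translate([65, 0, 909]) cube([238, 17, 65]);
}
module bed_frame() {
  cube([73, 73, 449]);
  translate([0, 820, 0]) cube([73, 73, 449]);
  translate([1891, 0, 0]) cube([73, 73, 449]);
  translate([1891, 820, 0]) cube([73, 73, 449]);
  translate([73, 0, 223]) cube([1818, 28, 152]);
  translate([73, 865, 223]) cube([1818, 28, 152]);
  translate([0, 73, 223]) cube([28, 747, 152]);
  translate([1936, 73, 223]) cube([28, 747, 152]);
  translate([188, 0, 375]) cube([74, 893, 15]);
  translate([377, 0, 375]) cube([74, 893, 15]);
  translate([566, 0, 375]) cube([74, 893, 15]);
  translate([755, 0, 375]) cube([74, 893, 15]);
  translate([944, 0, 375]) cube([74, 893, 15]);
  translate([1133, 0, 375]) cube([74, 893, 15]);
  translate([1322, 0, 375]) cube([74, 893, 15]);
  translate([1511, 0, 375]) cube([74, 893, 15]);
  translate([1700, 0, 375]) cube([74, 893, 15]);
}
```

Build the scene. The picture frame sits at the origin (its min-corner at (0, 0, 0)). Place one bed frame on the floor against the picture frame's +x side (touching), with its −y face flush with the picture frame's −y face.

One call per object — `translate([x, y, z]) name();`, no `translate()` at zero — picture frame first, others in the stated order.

picture_frame();
translate([368, 0, 0]) bed_frame();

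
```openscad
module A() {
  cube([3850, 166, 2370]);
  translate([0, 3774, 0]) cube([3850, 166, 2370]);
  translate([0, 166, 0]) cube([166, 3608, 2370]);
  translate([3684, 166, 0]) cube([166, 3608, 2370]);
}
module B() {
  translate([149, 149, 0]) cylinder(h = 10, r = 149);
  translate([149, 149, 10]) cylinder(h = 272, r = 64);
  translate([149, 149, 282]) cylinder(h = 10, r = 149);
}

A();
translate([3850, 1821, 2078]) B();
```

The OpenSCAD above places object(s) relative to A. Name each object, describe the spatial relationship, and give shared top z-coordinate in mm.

A is a house frame. B is a spool. The spool is beside the house frame with their tops flush at z = 2370. The shared top z-coordinate is 2370 mm.

Both tops at z = 2370 mm.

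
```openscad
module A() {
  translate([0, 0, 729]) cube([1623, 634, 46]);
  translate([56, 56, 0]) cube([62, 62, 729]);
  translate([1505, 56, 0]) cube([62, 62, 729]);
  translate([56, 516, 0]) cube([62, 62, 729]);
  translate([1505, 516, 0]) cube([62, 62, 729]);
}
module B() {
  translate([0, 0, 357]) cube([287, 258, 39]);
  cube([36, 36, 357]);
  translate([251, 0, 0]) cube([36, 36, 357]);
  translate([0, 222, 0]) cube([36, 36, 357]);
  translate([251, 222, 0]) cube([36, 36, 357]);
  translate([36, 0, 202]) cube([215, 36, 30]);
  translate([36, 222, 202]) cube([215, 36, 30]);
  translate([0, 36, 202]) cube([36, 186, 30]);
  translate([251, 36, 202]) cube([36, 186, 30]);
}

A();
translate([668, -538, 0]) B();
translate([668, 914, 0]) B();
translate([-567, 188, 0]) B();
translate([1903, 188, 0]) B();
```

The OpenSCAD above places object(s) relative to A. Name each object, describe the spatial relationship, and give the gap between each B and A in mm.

A is a table. B is a stool. Four stools sit around the table at the −y, +y, −x, +x sides. The gap between each stool and the table is 280 mm.

Each stool's nearest face is 280 mm from the table's bounding box.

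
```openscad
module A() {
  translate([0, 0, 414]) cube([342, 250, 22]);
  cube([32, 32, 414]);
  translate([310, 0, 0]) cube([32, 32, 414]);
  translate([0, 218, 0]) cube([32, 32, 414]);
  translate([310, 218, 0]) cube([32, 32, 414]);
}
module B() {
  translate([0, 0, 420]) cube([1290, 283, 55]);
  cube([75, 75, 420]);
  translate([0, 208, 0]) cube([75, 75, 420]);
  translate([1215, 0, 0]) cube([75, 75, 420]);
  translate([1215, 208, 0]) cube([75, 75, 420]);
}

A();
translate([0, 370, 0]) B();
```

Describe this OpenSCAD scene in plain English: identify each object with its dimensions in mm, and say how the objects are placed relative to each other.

A is a four-legged stool. The seat is 342×250 mm, 22 mm thick, top at z = 436 mm. It stands on four square legs, each 32×32 mm in cross-section, from z = 0 to the seat underside, each flush with a corner of the seat.

B is a bench: a 1290×283 mm seat slab, 55 mm thick, top at z = 475 mm, on four 75×75 mm square legs flush with the seat corners and standing on z = 0.

The bench is on the floor beside the stool on its +y side.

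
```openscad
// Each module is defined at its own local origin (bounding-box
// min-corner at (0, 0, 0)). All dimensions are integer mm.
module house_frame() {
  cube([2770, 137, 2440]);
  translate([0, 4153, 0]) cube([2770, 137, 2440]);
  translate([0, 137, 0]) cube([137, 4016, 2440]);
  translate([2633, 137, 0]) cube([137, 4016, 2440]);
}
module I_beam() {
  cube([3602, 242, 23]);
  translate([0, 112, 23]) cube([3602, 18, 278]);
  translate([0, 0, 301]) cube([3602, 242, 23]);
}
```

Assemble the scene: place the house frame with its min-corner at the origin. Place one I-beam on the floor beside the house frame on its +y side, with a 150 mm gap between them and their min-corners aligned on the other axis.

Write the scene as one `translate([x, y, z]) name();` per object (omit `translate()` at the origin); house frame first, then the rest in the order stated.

house_frame();
translate([0, 4440, 0]) I_beam();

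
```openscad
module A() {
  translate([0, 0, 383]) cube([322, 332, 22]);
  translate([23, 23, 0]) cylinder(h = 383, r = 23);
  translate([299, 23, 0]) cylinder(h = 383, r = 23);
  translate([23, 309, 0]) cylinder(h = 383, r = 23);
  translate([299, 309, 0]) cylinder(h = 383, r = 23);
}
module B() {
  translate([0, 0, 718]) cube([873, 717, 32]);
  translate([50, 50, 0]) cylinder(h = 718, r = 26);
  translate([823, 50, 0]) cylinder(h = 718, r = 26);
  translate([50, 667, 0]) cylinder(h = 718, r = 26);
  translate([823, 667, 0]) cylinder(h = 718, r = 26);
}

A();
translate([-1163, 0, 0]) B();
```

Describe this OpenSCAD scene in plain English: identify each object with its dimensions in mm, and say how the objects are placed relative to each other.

A is a four-legged stool. The seat is 322×332 mm, 22 mm thick, top at z = 405 mm. It stands on four round legs, each 46 mm in diameter, from z = 0 to the seat underside, each leg's axis is inset half a diameter from the nearest pair of seat edges (so the leg's bounding box is flush with the corner).

B is a table with a 873×717 mm rectangular top, 32 mm thick, top surface at z = 750 mm, supported by four round legs of 52 mm diameter, each leg's bounding box inset 24 mm from the nearest pair of top edges, running from the floor.

The table is on the floor beside the stool on its −x side.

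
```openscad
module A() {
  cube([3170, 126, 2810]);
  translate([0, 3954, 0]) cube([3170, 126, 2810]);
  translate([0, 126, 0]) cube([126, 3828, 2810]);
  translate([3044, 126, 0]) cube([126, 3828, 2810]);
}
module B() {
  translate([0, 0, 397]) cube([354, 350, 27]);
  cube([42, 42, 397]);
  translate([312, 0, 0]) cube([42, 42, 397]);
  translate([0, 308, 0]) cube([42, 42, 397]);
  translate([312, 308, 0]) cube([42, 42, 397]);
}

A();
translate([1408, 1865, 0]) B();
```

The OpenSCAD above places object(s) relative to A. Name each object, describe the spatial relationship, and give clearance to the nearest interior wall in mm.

Clearances: x = 1282, y = 1739; minimum 1282 mm.

A is a house frame. B is a stool. The stool sits inside the house frame, centred. The clearance to the nearest interior wall is 1282 mm.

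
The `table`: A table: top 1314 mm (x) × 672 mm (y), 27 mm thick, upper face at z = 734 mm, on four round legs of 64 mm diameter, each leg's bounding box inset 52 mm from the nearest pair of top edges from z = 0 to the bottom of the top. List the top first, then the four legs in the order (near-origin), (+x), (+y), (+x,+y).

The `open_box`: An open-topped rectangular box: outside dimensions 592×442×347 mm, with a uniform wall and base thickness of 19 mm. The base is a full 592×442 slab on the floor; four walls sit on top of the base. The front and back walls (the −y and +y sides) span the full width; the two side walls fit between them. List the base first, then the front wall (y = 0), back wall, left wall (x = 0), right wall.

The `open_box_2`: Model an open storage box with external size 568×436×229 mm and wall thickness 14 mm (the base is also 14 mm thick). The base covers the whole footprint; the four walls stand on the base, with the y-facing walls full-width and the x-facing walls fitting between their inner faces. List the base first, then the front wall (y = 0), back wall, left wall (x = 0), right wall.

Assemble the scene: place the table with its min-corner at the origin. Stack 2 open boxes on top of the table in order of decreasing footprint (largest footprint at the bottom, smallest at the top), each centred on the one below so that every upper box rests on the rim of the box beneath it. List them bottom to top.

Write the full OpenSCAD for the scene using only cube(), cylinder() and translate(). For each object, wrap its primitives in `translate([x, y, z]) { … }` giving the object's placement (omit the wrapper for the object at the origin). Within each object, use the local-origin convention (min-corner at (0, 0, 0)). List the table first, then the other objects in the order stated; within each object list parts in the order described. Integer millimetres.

translate([0, 0, 707]) cube([1314, 672, 27]);
translate([84, 84, 0]) cylinder(h = 707, r = 32);
translate([1230, 84, 0]) cylinder(h = 707, r = 32);
translate([84, 588, 0]) cylinder(h = 707, r = 32);
translate([1230, 588, 0]) cylinder(h = 707, r = 32);
translate([361, 115, 734]) {
  cube([592, 442, 19]);
  translate([0, 0, 19]) cube([592, 19, 328]);
  translate([0, 423, 19]) cube([592, 19, 328]);
  translate([0, 19, 19]) cube([19, 404, 328]);
  translate([573, 19, 19]) cube([19, 404, 328]);
}
translate([373, 118, 1081]) {
  cube([568, 436, 14]);
  translate([0, 0, 14]) cube([568, 14, 215]);
  translate([0, 422, 14]) cube([568, 14, 215]);
  translate([0, 14, 14]) cube([14, 408, 215]);
  translate([554, 14, 14]) cube([14, 408, 215]);
}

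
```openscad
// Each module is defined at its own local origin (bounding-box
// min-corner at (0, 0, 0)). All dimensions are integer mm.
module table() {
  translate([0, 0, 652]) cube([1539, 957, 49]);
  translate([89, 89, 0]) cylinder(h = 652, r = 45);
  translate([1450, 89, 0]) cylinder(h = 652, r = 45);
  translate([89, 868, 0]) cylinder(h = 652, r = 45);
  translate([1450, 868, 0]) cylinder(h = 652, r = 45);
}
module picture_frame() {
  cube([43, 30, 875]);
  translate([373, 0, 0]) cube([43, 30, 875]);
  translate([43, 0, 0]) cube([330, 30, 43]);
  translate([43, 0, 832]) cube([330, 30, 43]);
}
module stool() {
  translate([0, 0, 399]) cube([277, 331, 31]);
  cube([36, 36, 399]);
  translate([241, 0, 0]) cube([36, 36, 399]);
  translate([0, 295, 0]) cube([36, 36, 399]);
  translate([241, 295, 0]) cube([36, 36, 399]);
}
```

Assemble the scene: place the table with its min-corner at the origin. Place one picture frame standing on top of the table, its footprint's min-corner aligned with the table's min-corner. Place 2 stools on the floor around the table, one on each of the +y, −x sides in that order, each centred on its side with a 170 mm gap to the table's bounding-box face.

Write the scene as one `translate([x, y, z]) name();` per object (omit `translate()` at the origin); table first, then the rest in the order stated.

table();
translate([0, 0, 701]) picture_frame();
translate([631, 1127, 0]) stool();
translate([-447, 313, 0]) stool();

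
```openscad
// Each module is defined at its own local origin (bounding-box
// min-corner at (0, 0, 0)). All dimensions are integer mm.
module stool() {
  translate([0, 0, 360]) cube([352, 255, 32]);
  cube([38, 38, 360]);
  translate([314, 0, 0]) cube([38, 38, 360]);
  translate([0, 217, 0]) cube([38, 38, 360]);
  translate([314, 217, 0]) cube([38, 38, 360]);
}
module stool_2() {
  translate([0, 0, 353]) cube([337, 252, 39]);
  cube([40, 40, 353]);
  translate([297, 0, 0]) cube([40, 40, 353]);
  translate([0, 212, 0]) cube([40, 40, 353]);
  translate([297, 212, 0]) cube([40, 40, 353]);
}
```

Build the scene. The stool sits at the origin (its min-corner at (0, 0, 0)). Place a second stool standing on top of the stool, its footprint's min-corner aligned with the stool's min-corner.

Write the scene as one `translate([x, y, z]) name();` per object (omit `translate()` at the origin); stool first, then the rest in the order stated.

stool();
translate([0, 0, 392]) stool_2();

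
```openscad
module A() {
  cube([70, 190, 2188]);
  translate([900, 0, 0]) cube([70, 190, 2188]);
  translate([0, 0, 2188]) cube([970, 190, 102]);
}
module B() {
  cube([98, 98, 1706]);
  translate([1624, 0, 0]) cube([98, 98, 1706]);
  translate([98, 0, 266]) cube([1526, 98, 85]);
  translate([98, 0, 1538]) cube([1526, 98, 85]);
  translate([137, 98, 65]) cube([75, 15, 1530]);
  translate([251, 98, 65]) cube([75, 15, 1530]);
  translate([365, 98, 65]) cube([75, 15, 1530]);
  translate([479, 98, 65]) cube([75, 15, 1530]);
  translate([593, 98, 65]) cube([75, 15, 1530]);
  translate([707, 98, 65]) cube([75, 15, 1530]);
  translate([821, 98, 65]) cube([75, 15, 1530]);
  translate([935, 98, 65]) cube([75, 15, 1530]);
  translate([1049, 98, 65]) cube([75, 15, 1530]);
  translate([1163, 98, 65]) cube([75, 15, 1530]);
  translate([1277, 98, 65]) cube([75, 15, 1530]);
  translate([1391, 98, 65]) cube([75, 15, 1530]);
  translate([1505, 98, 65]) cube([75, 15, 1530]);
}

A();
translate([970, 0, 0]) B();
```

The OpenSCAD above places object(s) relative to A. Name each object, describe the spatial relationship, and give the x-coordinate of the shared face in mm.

The door frame's +x face and the fence section's −x face are both at x = 970 mm.

A is a door frame. B is a fence section. The fence section is against the door frame's +x side, with their −y faces flush. The x-coordinate of the shared face is 970 mm.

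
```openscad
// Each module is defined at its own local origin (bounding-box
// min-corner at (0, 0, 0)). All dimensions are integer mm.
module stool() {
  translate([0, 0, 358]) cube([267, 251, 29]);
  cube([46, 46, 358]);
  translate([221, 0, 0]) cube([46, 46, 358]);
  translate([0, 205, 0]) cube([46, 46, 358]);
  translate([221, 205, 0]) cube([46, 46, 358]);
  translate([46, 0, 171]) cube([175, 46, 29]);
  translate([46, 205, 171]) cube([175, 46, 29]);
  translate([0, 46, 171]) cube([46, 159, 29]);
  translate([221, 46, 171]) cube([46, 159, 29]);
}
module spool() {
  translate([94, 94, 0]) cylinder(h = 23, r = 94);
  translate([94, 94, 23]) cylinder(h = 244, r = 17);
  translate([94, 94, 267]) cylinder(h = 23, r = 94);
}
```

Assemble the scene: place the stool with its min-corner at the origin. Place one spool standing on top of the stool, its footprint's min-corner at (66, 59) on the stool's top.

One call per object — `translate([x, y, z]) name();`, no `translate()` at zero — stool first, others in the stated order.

stool();
translate([66, 59, 387]) spool();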